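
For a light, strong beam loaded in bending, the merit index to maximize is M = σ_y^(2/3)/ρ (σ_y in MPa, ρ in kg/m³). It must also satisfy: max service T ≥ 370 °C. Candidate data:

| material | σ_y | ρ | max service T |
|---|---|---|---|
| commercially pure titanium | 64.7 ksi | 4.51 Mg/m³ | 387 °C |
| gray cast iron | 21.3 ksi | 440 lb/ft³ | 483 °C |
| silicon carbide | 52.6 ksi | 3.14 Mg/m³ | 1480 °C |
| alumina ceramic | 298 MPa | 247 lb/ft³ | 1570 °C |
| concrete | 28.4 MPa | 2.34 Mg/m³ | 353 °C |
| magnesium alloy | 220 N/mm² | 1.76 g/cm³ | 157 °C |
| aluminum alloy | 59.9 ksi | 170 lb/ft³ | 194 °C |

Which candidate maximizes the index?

silicon carbide

Screen on constraints: max service T ≥ 370 °C. Survivors: commercially pure titanium, gray cast iron, silicon carbide, alumina ceramic.
Putting every candidate on a common basis:
  commercially pure titanium: σ_y = 446.1 MPa, ρ = 4510 kg/m³
  gray cast iron: σ_y = 146.9 MPa, ρ = 7048 kg/m³
  silicon carbide: σ_y = 362.7 MPa, ρ = 3140 kg/m³
  alumina ceramic: σ_y = 298.0 MPa, ρ = 3957 kg/m³
  silicon carbide: M = 16.2×10⁻³
  commercially pure titanium: M = 12.9×10⁻³
  alumina ceramic: M = 11.3×10⁻³
  gray cast iron: M = 3.95×10⁻³
Silicon carbide has the largest M.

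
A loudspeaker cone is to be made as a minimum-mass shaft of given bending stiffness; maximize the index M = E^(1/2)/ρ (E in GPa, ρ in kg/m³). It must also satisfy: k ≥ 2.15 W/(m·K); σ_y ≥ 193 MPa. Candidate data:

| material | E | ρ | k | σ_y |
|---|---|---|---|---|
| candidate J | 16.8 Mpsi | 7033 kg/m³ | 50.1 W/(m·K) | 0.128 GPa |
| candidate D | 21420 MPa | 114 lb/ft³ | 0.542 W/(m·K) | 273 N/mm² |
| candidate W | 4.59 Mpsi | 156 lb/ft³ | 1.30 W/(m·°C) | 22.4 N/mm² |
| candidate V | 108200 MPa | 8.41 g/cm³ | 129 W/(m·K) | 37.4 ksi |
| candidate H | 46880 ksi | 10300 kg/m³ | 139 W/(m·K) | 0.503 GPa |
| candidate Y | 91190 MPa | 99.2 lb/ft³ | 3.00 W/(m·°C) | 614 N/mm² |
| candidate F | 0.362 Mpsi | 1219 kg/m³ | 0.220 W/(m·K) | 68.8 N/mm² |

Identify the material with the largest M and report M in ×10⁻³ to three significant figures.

Screen on constraints: k ≥ 2.15 W/(m·K); σ_y ≥ 193 MPa. Survivors: candidate V, candidate H, candidate Y.
Putting every candidate on a common basis:
  candidate V: E = 108.2 GPa, ρ = 8410 kg/m³
  candidate H: E = 323.2 GPa, ρ = 10300 kg/m³
  candidate Y: E = 91.19 GPa, ρ = 1589 kg/m³
  candidate Y: M = 6.01×10⁻³
  candidate H: M = 1.75×10⁻³
  candidate V: M = 1.24×10⁻³
Candidate Y ranks first.

candidate Y, M = 6.01×10⁻³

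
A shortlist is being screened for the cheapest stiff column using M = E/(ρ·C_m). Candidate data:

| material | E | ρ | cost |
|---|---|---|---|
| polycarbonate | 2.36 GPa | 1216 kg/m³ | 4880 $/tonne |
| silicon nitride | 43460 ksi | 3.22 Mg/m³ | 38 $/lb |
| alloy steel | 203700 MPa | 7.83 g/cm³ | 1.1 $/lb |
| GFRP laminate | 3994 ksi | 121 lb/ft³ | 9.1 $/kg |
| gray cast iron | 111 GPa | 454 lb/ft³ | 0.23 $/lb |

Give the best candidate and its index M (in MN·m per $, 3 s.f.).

gray cast iron, M = 30.1 MN·m per $

Convert each candidate to consistent units, then evaluate M:
  polycarbonate: E = 2.360 GPa, ρ = 1216 kg/m³, cost = 4.880 $/kg
  silicon nitride: E = 299.6 GPa, ρ = 3220 kg/m³, cost = 83.77 $/kg
  alloy steel: E = 203.7 GPa, ρ = 7830 kg/m³, cost = 2.425 $/kg
  GFRP laminate: E = 27.54 GPa, ρ = 1938 kg/m³, cost = 9.100 $/kg
  gray cast iron: E = 111.0 GPa, ρ = 7272 kg/m³, cost = 0.5071 $/kg
  gray cast iron: M = 30.1 MN·m per $
  alloy steel: M = 10.7 MN·m per $
  GFRP laminate: M = 1.56 MN·m per $
  silicon nitride: M = 1.11 MN·m per $
  polycarbonate: M = 0.398 MN·m per $
Highest index: gray cast iron.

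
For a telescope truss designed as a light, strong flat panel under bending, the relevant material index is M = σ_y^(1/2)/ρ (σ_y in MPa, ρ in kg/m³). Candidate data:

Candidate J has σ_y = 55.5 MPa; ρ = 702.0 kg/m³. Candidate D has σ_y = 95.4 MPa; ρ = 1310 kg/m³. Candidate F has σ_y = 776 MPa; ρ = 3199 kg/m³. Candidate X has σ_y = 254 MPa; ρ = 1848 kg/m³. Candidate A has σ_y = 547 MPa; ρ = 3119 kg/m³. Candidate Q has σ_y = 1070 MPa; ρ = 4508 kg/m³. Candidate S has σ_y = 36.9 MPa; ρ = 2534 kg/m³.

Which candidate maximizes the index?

Computing M directly (units already consistent):
  candidate J: M = 10.6×10⁻³
  candidate F: M = 8.71×10⁻³
  candidate X: M = 8.62×10⁻³
  candidate A: M = 7.50×10⁻³
  candidate D: M = 7.46×10⁻³
  candidate Q: M = 7.26×10⁻³
  candidate S: M = 2.40×10⁻³
The maximum is for candidate J.

candidate J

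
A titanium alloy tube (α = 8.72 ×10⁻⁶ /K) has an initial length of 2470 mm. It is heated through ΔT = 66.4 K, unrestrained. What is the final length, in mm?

ΔL = α·L₀·ΔT = 8.72×10⁻⁶ × 2470 mm × 66.40 K = 1.43 mm.
L = L₀ + ΔL = 2470 + 1.43 = 2471.4 mm.

2471.4 mm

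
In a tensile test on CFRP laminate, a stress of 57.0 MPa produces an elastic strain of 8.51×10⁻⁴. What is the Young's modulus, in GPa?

E = σ/ε = 57.0 MPa / 8.51×10⁻⁴ = 66980 MPa = 67.0 GPa.

67.0 GPa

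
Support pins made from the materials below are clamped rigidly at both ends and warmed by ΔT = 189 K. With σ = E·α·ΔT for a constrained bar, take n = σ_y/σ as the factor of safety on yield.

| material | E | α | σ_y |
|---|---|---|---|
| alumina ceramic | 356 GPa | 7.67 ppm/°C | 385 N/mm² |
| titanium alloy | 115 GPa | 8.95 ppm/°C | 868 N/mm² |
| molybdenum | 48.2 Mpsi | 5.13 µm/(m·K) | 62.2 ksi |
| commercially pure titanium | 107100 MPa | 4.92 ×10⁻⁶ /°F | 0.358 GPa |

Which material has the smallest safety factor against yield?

alumina ceramic

Converting E to GPa, α to ×10⁻⁶/K, σ_y to MPa, then σ and n for each:
  alumina ceramic: E = 356.0, α = 7.67, σ_y = 385.0 → σ = 516 MPa, n = 0.746
  titanium alloy: E = 115.0, α = 8.95, σ_y = 868.0 → σ = 195 MPa, n = 4.46
  molybdenum: E = 332.3, α = 5.13, σ_y = 428.9 → σ = 322 MPa, n = 1.33
  commercially pure titanium: E = 107.1, α = 8.86, σ_y = 358.0 → σ = 179 MPa, n = 2.00
Alumina ceramic has the lowest safety factor, n = 0.746.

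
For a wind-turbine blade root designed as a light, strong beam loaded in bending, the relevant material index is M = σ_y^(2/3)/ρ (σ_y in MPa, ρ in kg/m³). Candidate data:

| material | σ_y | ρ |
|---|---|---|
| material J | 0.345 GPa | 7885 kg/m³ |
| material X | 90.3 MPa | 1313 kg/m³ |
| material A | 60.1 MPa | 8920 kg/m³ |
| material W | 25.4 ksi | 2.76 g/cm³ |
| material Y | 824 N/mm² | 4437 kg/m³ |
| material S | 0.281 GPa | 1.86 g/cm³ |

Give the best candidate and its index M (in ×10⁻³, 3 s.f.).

In SI units:
  material J: σ_y = 345.0 MPa, ρ = 7885 kg/m³
  material X: σ_y = 90.30 MPa, ρ = 1313 kg/m³
  material A: σ_y = 60.10 MPa, ρ = 8920 kg/m³
  material W: σ_y = 175.1 MPa, ρ = 2760 kg/m³
  material Y: σ_y = 824.0 MPa, ρ = 4437 kg/m³
  material S: σ_y = 281.0 MPa, ρ = 1860 kg/m³
  material S: M = 23.1×10⁻³
  material Y: M = 19.8×10⁻³
  material X: M = 15.3×10⁻³
  material W: M = 11.3×10⁻³
  material J: M = 6.24×10⁻³
  material A: M = 1.72×10⁻³
Material S has the largest M.

material S, M = 23.1×10⁻³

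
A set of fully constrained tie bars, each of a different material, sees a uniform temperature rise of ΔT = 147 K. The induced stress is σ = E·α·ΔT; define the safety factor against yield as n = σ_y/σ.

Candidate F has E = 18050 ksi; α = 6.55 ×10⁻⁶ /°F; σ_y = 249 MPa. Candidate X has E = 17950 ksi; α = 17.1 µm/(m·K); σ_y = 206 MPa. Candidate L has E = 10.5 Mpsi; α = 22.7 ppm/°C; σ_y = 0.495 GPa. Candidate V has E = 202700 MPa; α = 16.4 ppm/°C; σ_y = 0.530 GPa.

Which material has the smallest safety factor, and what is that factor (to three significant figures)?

candidate X, n = 0.662

Per material, after unit conversion:
  candidate F: E = 124.5, α = 11.8, σ_y = 249.0 → σ = 216 MPa, n = 1.15
  candidate X: E = 123.8, α = 17.1, σ_y = 206.0 → σ = 311 MPa, n = 0.662
  candidate L: E = 72.39, α = 22.7, σ_y = 495.0 → σ = 242 MPa, n = 2.05
  candidate V: E = 202.7, α = 16.4, σ_y = 530.0 → σ = 489 MPa, n = 1.08
Smallest n: candidate X with n = 0.662.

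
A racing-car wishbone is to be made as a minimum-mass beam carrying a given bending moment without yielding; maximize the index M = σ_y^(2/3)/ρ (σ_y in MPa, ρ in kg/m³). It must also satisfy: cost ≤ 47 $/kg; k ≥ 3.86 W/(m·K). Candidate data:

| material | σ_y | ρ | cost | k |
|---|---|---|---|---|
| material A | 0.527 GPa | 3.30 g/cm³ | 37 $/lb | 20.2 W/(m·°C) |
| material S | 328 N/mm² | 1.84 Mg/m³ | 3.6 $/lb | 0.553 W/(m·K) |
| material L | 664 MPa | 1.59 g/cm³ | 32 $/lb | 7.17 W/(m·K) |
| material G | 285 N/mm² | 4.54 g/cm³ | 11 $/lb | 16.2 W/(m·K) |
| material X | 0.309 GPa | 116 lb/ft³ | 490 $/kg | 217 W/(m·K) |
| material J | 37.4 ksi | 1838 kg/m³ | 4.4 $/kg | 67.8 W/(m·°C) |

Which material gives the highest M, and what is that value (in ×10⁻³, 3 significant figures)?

Screen on constraints: cost ≤ 47 $/kg; k ≥ 3.86 W/(m·K). Survivors: material G, material J.
Normalizing units and computing the index:
  material G: σ_y = 285.0 MPa, ρ = 4540 kg/m³
  material J: σ_y = 257.9 MPa, ρ = 1838 kg/m³
  material J: M = 22.0×10⁻³
  material G: M = 9.54×10⁻³
Highest index: material J.

material J, M = 22.0×10⁻³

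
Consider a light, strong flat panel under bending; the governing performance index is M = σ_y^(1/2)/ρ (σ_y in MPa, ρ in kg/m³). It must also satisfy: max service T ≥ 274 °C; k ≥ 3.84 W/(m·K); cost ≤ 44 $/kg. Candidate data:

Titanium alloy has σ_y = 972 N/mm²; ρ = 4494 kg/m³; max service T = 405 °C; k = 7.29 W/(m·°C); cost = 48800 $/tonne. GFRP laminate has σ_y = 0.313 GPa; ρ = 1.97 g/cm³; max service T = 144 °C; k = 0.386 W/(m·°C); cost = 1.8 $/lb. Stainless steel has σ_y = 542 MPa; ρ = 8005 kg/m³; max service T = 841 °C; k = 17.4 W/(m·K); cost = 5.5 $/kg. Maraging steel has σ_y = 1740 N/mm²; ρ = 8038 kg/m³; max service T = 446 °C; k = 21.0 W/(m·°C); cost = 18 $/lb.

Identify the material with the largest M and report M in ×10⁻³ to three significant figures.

maraging steel, M = 5.19×10⁻³

Screen on constraints: max service T ≥ 274 °C; k ≥ 3.84 W/(m·K); cost ≤ 44 $/kg. Survivors: stainless steel, maraging steel.
Normalizing units and computing the index:
  stainless steel: σ_y = 542.0 MPa, ρ = 8005 kg/m³
  maraging steel: σ_y = 1740 MPa, ρ = 8038 kg/m³
  maraging steel: M = 5.19×10⁻³
  stainless steel: M = 2.91×10⁻³
Maraging steel has the largest M.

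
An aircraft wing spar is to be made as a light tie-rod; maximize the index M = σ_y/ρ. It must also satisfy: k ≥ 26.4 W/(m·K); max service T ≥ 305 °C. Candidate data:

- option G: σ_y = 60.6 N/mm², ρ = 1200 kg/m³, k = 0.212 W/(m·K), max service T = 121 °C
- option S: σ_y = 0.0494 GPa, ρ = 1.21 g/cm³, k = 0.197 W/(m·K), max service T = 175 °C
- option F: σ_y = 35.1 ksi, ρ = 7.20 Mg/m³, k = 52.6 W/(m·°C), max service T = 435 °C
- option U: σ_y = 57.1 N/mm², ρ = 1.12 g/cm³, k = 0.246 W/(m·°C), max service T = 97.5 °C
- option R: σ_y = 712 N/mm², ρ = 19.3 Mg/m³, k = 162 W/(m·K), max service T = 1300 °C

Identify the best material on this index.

Screen on constraints: k ≥ 26.4 W/(m·K); max service T ≥ 305 °C. Survivors: option F, option R.
Putting every candidate on a common basis:
  option F: σ_y = 242.0 MPa, ρ = 7200 kg/m³
  option R: σ_y = 712.0 MPa, ρ = 19300 kg/m³
  option R: M = 36.9 kN·m/kg
  option F: M = 33.6 kN·m/kg
Option R ranks first.

option R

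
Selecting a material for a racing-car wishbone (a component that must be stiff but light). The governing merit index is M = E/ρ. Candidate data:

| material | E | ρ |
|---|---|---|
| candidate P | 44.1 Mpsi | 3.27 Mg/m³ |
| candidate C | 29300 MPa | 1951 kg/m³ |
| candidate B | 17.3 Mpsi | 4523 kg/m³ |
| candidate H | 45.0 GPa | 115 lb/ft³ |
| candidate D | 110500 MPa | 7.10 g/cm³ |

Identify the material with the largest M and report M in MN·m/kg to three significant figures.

After converting to SI:
  candidate P: E = 304.1 GPa, ρ = 3270 kg/m³
  candidate C: E = 29.30 GPa, ρ = 1951 kg/m³
  candidate B: E = 119.3 GPa, ρ = 4523 kg/m³
  candidate H: E = 45.00 GPa, ρ = 1842 kg/m³
  candidate D: E = 110.5 GPa, ρ = 7100 kg/m³
  candidate P: M = 93.0 MN·m/kg
  candidate B: M = 26.4 MN·m/kg
  candidate H: M = 24.4 MN·m/kg
  candidate D: M = 15.6 MN·m/kg
  candidate C: M = 15.0 MN·m/kg
The maximum is for candidate P.

candidate P, M = 93.0 MN·m/kg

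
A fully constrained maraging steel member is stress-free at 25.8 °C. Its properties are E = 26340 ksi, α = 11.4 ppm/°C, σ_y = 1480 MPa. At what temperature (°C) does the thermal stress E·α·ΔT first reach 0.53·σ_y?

405 °C

E = 26340 ksi = 181.6 GPa.
E·α·ΔT = 784.4 MPa ⇒ ΔT = 784.4 / (181.6×10³ × 11.4×10⁻⁶) = 378.9 K.
T = 25.8 + 378.9 = 404.7 °C.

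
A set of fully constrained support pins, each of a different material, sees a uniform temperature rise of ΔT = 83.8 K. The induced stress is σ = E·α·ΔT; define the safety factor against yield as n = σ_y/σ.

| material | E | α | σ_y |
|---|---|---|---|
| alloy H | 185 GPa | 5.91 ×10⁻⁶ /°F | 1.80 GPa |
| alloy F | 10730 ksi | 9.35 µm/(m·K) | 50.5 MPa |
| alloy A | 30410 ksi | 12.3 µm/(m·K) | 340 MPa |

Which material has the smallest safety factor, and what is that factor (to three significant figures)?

alloy F, n = 0.871

In consistent units (E in GPa, α in ×10⁻⁶/K, σ_y in MPa):
  alloy H: E = 185.0, α = 10.6, σ_y = 1800 → σ = 165 MPa, n = 10.9
  alloy F: E = 73.98, α = 9.35, σ_y = 50.50 → σ = 58.0 MPa, n = 0.871
  alloy A: E = 209.7, α = 12.3, σ_y = 340.0 → σ = 216 MPa, n = 1.57
Alloy F has the lowest safety factor, n = 0.871.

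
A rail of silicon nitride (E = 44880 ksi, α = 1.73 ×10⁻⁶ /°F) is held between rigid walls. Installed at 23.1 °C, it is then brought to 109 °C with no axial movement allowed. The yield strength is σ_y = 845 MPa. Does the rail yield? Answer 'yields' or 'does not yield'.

does not yield

E = 44880 ksi = 309.4 GPa.
α = 1.73×10⁻⁶/°F × 9/5 = 3.11×10⁻⁶/K.
ΔT = 85.90 K. Constrained thermal stress σ = E·α·ΔT = 309.4×10³ MPa × 3.11×10⁻⁶ × 85.90 = 82.8 MPa (compressive).
Compare to σ_y = 845 MPa: σ < σ_y, so it does not yield.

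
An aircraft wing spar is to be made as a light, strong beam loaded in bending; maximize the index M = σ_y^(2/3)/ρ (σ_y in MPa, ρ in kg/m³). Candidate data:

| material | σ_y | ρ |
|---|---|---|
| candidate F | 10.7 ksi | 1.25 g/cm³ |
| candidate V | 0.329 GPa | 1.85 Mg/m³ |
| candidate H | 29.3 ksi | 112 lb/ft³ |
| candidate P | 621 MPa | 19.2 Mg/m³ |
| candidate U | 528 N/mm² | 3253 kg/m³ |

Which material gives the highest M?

candidate V

After converting to SI:
  candidate F: σ_y = 73.77 MPa, ρ = 1250 kg/m³
  candidate V: σ_y = 329.0 MPa, ρ = 1850 kg/m³
  candidate H: σ_y = 202.0 MPa, ρ = 1794 kg/m³
  candidate P: σ_y = 621.0 MPa, ρ = 19200 kg/m³
  candidate U: σ_y = 528.0 MPa, ρ = 3253 kg/m³
  candidate V: M = 25.8×10⁻³
  candidate U: M = 20.1×10⁻³
  candidate H: M = 19.2×10⁻³
  candidate F: M = 14.1×10⁻³
  candidate P: M = 3.79×10⁻³
Candidate V ranks first.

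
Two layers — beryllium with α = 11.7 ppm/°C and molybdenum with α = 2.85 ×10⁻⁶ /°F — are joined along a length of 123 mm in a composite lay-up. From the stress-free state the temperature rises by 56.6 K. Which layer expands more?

molybdenum: α = 2.85×10⁻⁶/°F × 9/5 = 5.13×10⁻⁶/K.
α(beryllium) = 11.7×10⁻⁶/K vs α(molybdenum) = 5.13×10⁻⁶/K.
Higher α expands more for the same ΔT: beryllium.

beryllium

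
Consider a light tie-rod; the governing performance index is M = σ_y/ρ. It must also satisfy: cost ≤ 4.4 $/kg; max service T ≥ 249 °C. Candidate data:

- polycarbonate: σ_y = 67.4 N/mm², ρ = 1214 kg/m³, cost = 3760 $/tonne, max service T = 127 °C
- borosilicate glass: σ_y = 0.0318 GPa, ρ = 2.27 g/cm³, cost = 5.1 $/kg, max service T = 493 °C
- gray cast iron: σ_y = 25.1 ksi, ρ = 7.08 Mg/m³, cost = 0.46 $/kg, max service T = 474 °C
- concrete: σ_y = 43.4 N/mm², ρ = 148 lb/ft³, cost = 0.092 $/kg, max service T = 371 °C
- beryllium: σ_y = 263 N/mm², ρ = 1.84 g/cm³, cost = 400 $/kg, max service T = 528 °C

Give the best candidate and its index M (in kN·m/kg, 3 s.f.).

gray cast iron, M = 24.4 kN·m/kg

Screen on constraints: cost ≤ 4.4 $/kg; max service T ≥ 249 °C. Survivors: gray cast iron, concrete.
Putting every candidate on a common basis:
  gray cast iron: σ_y = 173.1 MPa, ρ = 7080 kg/m³
  concrete: σ_y = 43.40 MPa, ρ = 2371 kg/m³
  gray cast iron: M = 24.4 kN·m/kg
  concrete: M = 18.3 kN·m/kg
Gray cast iron has the largest M.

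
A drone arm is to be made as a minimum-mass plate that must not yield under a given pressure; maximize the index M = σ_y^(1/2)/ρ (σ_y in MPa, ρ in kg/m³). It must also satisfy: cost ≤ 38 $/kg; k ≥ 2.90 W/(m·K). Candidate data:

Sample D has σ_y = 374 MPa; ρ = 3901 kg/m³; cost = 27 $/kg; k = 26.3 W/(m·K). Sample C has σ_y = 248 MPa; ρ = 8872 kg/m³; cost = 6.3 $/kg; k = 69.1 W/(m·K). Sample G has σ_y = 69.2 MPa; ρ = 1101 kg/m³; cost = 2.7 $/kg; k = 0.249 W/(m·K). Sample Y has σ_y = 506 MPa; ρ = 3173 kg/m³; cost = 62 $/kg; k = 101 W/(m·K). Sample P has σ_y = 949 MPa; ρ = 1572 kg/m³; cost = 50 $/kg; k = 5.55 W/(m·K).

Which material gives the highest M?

Screen on constraints: cost ≤ 38 $/kg; k ≥ 2.90 W/(m·K). Survivors: sample D, sample C.
Per-candidate index values:
  sample D: M = 4.96×10⁻³
  sample C: M = 1.78×10⁻³
Sample D ranks first.

sample D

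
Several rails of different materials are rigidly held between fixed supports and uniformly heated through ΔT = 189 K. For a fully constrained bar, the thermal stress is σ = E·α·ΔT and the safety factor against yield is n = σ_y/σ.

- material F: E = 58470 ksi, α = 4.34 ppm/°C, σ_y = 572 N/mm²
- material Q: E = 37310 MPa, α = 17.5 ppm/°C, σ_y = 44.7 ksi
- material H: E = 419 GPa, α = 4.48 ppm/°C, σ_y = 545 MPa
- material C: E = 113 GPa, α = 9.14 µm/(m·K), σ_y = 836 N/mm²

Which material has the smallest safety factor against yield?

Converting E to GPa, α to ×10⁻⁶/K, σ_y to MPa, then σ and n for each:
  material F: E = 403.1, α = 4.34, σ_y = 572.0 → σ = 331 MPa, n = 1.73
  material Q: E = 37.31, α = 17.5, σ_y = 308.2 → σ = 123 MPa, n = 2.50
  material H: E = 419.0, α = 4.48, σ_y = 545.0 → σ = 355 MPa, n = 1.54
  material C: E = 113.0, α = 9.14, σ_y = 836.0 → σ = 195 MPa, n = 4.28
Material H has the lowest safety factor, n = 1.54.

material H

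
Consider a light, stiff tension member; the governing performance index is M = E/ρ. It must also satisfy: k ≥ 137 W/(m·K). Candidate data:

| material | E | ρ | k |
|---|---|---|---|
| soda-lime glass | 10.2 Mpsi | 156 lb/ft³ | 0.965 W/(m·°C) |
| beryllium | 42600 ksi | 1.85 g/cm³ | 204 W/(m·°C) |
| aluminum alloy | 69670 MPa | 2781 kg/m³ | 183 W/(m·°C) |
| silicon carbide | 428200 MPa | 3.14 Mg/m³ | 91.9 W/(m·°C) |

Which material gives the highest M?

Screen on constraints: k ≥ 137 W/(m·K). Survivors: beryllium, aluminum alloy.
In SI units:
  beryllium: E = 293.7 GPa, ρ = 1850 kg/m³
  aluminum alloy: E = 69.67 GPa, ρ = 2781 kg/m³
  beryllium: M = 159 MN·m/kg
  aluminum alloy: M = 25.1 MN·m/kg
Highest index: beryllium.

beryllium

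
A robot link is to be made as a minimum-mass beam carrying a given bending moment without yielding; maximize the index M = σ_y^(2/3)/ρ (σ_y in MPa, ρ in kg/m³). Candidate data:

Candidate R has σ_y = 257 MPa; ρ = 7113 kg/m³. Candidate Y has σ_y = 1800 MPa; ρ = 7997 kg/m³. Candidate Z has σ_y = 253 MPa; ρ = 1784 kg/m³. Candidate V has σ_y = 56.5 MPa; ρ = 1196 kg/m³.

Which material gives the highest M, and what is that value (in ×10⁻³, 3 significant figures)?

Evaluate M for each candidate:
  candidate Z: M = 22.4×10⁻³
  candidate Y: M = 18.5×10⁻³
  candidate V: M = 12.3×10⁻³
  candidate R: M = 5.68×10⁻³
The maximum is for candidate Z.

candidate Z, M = 22.4×10⁻³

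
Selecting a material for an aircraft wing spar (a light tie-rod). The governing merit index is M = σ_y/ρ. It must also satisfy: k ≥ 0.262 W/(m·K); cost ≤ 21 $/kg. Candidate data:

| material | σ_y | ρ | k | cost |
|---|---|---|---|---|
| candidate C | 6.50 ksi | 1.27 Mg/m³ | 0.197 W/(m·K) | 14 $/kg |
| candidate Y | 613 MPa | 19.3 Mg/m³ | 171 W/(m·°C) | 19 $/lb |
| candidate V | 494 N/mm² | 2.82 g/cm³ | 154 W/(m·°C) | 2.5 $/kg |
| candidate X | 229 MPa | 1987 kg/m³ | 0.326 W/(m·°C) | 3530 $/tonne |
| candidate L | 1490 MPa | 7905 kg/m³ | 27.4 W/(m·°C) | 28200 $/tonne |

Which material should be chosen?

candidate V

Screen on constraints: k ≥ 0.262 W/(m·K); cost ≤ 21 $/kg. Survivors: candidate V, candidate X.
Normalizing units and computing the index:
  candidate V: σ_y = 494.0 MPa, ρ = 2820 kg/m³
  candidate X: σ_y = 229.0 MPa, ρ = 1987 kg/m³
  candidate V: M = 175 kN·m/kg
  candidate X: M = 115 kN·m/kg
Highest index: candidate V.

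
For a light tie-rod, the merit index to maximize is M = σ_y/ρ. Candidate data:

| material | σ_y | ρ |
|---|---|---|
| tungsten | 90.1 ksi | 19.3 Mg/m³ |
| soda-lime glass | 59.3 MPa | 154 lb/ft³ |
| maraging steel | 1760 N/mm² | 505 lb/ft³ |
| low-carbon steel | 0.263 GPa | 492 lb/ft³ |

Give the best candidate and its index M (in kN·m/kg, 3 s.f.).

maraging steel, M = 218 kN·m/kg

Putting every candidate on a common basis:
  tungsten: σ_y = 621.2 MPa, ρ = 19300 kg/m³
  soda-lime glass: σ_y = 59.30 MPa, ρ = 2467 kg/m³
  maraging steel: σ_y = 1760 MPa, ρ = 8089 kg/m³
  low-carbon steel: σ_y = 263.0 MPa, ρ = 7881 kg/m³
  maraging steel: M = 218 kN·m/kg
  low-carbon steel: M = 33.4 kN·m/kg
  tungsten: M = 32.2 kN·m/kg
  soda-lime glass: M = 24.0 kN·m/kg
Maraging steel ranks first.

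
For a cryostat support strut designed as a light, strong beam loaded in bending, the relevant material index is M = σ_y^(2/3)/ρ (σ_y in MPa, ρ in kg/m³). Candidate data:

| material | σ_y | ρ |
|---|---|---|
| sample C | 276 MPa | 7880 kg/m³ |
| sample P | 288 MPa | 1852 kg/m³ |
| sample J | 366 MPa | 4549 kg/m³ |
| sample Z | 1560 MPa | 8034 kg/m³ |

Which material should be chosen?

Evaluate M for each candidate:
  sample P: M = 23.5×10⁻³
  sample Z: M = 16.7×10⁻³
  sample J: M = 11.2×10⁻³
  sample C: M = 5.38×10⁻³
The maximum is for sample P.

sample P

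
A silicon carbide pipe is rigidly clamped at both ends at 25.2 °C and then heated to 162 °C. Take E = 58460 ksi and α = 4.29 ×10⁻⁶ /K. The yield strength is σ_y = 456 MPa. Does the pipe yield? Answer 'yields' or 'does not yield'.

does not yield

E = 58460 ksi = 403.1 GPa.
ΔT = 136.8 K. Constrained thermal stress σ = E·α·ΔT = 403.1×10³ MPa × 4.29×10⁻⁶ × 136.8 = 237 MPa (compressive).
Compare to σ_y = 456 MPa: σ < σ_y, so it does not yield.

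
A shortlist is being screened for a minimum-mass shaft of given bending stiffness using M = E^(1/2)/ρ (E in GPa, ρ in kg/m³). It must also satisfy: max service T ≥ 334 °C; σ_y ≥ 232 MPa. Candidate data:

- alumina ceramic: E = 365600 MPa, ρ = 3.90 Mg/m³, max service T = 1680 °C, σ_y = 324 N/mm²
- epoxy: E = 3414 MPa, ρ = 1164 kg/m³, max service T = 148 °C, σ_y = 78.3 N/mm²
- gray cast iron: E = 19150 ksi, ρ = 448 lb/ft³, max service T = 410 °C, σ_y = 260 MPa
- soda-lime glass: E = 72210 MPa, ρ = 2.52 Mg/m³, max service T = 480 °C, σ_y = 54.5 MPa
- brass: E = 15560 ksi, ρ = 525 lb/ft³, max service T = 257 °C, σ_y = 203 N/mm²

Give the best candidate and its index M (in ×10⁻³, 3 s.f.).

alumina ceramic, M = 4.90×10⁻³

Screen on constraints: max service T ≥ 334 °C; σ_y ≥ 232 MPa. Survivors: alumina ceramic, gray cast iron.
In SI units:
  alumina ceramic: E = 365.6 GPa, ρ = 3900 kg/m³
  gray cast iron: E = 132.0 GPa, ρ = 7176 kg/m³
  alumina ceramic: M = 4.90×10⁻³
  gray cast iron: M = 1.60×10⁻³
Highest index: alumina ceramic.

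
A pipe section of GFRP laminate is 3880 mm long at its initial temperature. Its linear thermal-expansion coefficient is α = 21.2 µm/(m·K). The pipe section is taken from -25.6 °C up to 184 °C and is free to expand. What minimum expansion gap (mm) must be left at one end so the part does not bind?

17.2 mm

ΔT = 184 − (-25.6) = 209.6 K.
ΔL = α·L₀·ΔT = 21.2×10⁻⁶ × 3880 mm × 209.6 K = 17.2 mm.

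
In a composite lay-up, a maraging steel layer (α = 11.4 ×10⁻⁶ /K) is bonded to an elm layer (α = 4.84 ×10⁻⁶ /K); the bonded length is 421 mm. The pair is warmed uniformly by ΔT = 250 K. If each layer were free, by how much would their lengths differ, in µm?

690 µm

Δα = |11.4 − 4.84|×10⁻⁶/K = 6.56×10⁻⁶/K.
ΔL_mismatch = Δα·L·ΔT = 6.56×10⁻⁶ × 421.0 mm × 250.0 K = 690 µm.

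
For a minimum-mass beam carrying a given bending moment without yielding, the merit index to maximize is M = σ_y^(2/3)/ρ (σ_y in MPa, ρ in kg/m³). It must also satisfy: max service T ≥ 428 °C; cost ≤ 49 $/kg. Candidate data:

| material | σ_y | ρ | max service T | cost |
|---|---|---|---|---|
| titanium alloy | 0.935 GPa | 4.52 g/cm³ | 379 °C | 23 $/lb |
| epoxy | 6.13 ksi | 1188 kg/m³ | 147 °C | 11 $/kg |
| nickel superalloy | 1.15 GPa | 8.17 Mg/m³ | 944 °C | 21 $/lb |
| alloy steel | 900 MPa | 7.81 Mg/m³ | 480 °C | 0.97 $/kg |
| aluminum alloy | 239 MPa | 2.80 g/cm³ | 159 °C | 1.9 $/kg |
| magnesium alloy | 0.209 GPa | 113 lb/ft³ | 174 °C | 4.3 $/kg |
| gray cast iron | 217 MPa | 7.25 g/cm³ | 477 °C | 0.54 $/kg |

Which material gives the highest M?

nickel superalloy

Screen on constraints: max service T ≥ 428 °C; cost ≤ 49 $/kg. Survivors: nickel superalloy, alloy steel, gray cast iron.
After converting to SI:
  nickel superalloy: σ_y = 1150 MPa, ρ = 8170 kg/m³
  alloy steel: σ_y = 900.0 MPa, ρ = 7810 kg/m³
  gray cast iron: σ_y = 217.0 MPa, ρ = 7250 kg/m³
  nickel superalloy: M = 13.4×10⁻³
  alloy steel: M = 11.9×10⁻³
  gray cast iron: M = 4.98×10⁻³
The maximum is for nickel superalloy.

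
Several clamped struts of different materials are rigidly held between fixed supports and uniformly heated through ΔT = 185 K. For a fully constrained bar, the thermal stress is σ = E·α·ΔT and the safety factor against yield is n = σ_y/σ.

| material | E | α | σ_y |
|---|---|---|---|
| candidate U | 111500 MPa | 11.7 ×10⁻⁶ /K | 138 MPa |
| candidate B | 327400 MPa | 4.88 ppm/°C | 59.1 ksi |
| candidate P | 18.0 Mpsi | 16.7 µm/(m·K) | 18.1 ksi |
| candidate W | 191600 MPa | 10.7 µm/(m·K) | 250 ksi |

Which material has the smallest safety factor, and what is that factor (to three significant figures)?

candidate P, n = 0.325

Per material, after unit conversion:
  candidate U: E = 111.5, α = 11.7, σ_y = 138.0 → σ = 241 MPa, n = 0.572
  candidate B: E = 327.4, α = 4.88, σ_y = 407.5 → σ = 296 MPa, n = 1.38
  candidate P: E = 124.1, α = 16.7, σ_y = 124.8 → σ = 383 MPa, n = 0.325
  candidate W: E = 191.6, α = 10.7, σ_y = 1724 → σ = 379 MPa, n = 4.54
Candidate P has the lowest safety factor, n = 0.325.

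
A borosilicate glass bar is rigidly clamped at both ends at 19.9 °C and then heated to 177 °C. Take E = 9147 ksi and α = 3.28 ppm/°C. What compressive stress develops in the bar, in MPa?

32.5 MPa

E = 9147 ksi = 63.07 GPa.
ΔT = 157.1 K. Constrained thermal stress σ = E·α·ΔT = 63.07×10³ MPa × 3.28×10⁻⁶ × 157.1 = 32.5 MPa (compressive).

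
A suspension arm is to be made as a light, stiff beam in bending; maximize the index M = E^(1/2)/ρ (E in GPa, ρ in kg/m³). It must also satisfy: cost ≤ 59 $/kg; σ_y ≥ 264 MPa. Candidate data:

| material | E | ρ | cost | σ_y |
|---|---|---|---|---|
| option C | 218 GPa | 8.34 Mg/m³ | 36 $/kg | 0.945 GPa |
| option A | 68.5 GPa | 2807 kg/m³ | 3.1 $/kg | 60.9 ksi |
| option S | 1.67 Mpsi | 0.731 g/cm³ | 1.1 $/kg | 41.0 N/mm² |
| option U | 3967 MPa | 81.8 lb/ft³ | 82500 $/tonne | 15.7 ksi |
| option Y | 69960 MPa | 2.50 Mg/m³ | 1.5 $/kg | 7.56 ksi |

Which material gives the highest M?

Screen on constraints: cost ≤ 59 $/kg; σ_y ≥ 264 MPa. Survivors: option C, option A.
In SI units:
  option C: E = 218.0 GPa, ρ = 8340 kg/m³
  option A: E = 68.50 GPa, ρ = 2807 kg/m³
  option A: M = 2.95×10⁻³
  option C: M = 1.77×10⁻³
Highest index: option A.

option A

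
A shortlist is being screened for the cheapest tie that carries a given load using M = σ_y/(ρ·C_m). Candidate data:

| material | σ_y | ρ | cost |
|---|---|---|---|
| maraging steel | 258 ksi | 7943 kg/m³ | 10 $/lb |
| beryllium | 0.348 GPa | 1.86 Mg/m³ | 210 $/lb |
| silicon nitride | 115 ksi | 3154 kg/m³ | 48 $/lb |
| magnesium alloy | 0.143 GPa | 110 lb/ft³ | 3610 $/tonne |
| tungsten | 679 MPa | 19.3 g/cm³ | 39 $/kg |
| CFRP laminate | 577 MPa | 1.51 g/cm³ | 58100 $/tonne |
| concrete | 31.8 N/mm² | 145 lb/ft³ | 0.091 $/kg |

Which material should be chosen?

Putting every candidate on a common basis:
  maraging steel: σ_y = 1779 MPa, ρ = 7943 kg/m³, cost = 22.05 $/kg
  beryllium: σ_y = 348.0 MPa, ρ = 1860 kg/m³, cost = 463.0 $/kg
  silicon nitride: σ_y = 792.9 MPa, ρ = 3154 kg/m³, cost = 105.8 $/kg
  magnesium alloy: σ_y = 143.0 MPa, ρ = 1762 kg/m³, cost = 3.610 $/kg
  tungsten: σ_y = 679.0 MPa, ρ = 19300 kg/m³, cost = 39.00 $/kg
  CFRP laminate: σ_y = 577.0 MPa, ρ = 1510 kg/m³, cost = 58.10 $/kg
  concrete: σ_y = 31.80 MPa, ρ = 2323 kg/m³, cost = 0.09100 $/kg
  concrete: M = 150 kN·m per $
  magnesium alloy: M = 22.5 kN·m per $
  maraging steel: M = 10.2 kN·m per $
  CFRP laminate: M = 6.58 kN·m per $
  silicon nitride: M = 2.38 kN·m per $
  tungsten: M = 0.902 kN·m per $
  beryllium: M = 0.404 kN·m per $
The maximum is for concrete.

concrete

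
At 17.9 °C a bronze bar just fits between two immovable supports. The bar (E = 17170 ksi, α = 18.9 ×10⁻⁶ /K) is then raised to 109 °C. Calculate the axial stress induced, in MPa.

204 MPa

E = 17170 ksi = 118.4 GPa.
ΔT = 91.10 K. Constrained thermal stress σ = E·α·ΔT = 118.4×10³ MPa × 18.9×10⁻⁶ × 91.10 = 204 MPa (compressive).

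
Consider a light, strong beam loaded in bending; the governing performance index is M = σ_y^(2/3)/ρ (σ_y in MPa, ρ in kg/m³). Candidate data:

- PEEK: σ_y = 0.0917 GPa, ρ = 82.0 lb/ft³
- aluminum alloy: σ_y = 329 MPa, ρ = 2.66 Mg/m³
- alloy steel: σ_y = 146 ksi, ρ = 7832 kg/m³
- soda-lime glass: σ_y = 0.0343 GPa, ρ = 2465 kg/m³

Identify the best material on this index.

aluminum alloy

After converting to SI:
  PEEK: σ_y = 91.70 MPa, ρ = 1314 kg/m³
  aluminum alloy: σ_y = 329.0 MPa, ρ = 2660 kg/m³
  alloy steel: σ_y = 1007 MPa, ρ = 7832 kg/m³
  soda-lime glass: σ_y = 34.30 MPa, ρ = 2465 kg/m³
  aluminum alloy: M = 17.9×10⁻³
  PEEK: M = 15.5×10⁻³
  alloy steel: M = 12.8×10⁻³
  soda-lime glass: M = 4.28×10⁻³
Highest index: aluminum alloy.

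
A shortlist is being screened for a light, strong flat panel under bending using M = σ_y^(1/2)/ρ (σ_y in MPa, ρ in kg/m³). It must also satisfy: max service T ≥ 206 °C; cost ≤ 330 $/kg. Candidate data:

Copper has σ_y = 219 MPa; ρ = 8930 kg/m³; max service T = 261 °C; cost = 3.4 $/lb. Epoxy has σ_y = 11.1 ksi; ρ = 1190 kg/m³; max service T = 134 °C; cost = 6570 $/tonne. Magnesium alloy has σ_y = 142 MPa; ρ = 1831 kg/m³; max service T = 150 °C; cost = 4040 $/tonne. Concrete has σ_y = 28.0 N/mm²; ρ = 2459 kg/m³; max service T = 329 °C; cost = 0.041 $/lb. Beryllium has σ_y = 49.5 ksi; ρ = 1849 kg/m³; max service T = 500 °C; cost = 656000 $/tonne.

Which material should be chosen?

concrete

Screen on constraints: max service T ≥ 206 °C; cost ≤ 330 $/kg. Survivors: copper, concrete.
After converting to SI:
  copper: σ_y = 219.0 MPa, ρ = 8930 kg/m³
  concrete: σ_y = 28.00 MPa, ρ = 2459 kg/m³
  concrete: M = 2.15×10⁻³
  copper: M = 1.66×10⁻³
Concrete has the largest M.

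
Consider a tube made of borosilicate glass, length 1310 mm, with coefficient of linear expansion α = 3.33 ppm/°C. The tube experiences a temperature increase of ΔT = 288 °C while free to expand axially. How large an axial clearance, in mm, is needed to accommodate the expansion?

ΔL = α·L₀·ΔT = 3.33×10⁻⁶ × 1310 mm × 288.0 K = 1.26 mm.

1.26 mm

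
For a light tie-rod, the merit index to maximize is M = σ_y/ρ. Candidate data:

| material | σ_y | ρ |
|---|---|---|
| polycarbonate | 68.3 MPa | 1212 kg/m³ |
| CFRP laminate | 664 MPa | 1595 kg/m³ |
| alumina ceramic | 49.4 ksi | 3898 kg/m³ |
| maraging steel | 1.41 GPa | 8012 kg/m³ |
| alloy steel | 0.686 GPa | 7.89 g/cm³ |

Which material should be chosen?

Normalizing units and computing the index:
  polycarbonate: σ_y = 68.30 MPa, ρ = 1212 kg/m³
  CFRP laminate: σ_y = 664.0 MPa, ρ = 1595 kg/m³
  alumina ceramic: σ_y = 340.6 MPa, ρ = 3898 kg/m³
  maraging steel: σ_y = 1410 MPa, ρ = 8012 kg/m³
  alloy steel: σ_y = 686.0 MPa, ρ = 7890 kg/m³
  CFRP laminate: M = 416 kN·m/kg
  maraging steel: M = 176 kN·m/kg
  alumina ceramic: M = 87.4 kN·m/kg
  alloy steel: M = 86.9 kN·m/kg
  polycarbonate: M = 56.4 kN·m/kg
Highest index: CFRP laminate.

CFRP laminate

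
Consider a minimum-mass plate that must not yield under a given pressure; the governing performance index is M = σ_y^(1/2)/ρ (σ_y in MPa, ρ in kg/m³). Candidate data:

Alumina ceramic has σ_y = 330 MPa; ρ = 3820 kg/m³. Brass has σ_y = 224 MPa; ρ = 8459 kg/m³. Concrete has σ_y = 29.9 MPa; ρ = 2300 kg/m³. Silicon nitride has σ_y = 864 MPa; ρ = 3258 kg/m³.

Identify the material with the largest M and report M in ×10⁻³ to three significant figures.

silicon nitride, M = 9.02×10⁻³

Evaluate M for each candidate:
  silicon nitride: M = 9.02×10⁻³
  alumina ceramic: M = 4.76×10⁻³
  concrete: M = 2.38×10⁻³
  brass: M = 1.77×10⁻³
The maximum is for silicon nitride.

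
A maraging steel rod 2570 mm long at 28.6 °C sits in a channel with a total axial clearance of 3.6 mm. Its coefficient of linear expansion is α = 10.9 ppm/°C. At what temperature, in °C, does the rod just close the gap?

157 °C

α·L₀·ΔT = 3.6 mm ⇒ ΔT = 3.6 / (10.9×10⁻⁶ × 2570.0) = 128.5 K.
T = 28.6 + 128.5 = 157.1 °C.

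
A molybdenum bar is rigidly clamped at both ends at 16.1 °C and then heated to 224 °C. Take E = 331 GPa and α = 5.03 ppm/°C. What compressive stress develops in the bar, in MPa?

ΔT = 207.9 K. Constrained thermal stress σ = E·α·ΔT = 331.0×10³ MPa × 5.03×10⁻⁶ × 207.9 = 346 MPa (compressive).

346 MPa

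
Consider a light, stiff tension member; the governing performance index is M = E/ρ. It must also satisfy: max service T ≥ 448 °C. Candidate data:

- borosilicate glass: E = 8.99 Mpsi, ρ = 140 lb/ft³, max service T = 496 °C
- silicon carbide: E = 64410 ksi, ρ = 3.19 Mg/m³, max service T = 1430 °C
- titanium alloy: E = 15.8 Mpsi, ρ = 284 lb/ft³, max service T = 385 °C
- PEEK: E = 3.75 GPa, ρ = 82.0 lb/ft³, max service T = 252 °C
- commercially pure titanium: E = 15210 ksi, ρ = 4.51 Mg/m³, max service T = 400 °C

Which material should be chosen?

Screen on constraints: max service T ≥ 448 °C. Survivors: borosilicate glass, silicon carbide.
In SI units:
  borosilicate glass: E = 61.98 GPa, ρ = 2243 kg/m³
  silicon carbide: E = 444.1 GPa, ρ = 3190 kg/m³
  silicon carbide: M = 139 MN·m/kg
  borosilicate glass: M = 27.6 MN·m/kg
Highest index: silicon carbide.

silicon carbide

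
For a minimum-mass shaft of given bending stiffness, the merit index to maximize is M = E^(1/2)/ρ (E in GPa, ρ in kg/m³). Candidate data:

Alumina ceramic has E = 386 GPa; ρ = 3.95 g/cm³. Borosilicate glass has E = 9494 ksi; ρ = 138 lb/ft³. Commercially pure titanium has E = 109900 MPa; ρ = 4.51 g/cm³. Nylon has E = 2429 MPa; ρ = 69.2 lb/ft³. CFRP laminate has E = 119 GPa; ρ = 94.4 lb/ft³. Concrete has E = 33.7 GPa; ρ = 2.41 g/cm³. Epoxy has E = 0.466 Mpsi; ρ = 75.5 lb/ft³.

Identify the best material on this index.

CFRP laminate

Normalizing units and computing the index:
  alumina ceramic: E = 386.0 GPa, ρ = 3950 kg/m³
  borosilicate glass: E = 65.46 GPa, ρ = 2211 kg/m³
  commercially pure titanium: E = 109.9 GPa, ρ = 4510 kg/m³
  nylon: E = 2.429 GPa, ρ = 1108 kg/m³
  CFRP laminate: E = 119.0 GPa, ρ = 1512 kg/m³
  concrete: E = 33.70 GPa, ρ = 2410 kg/m³
  epoxy: E = 3.213 GPa, ρ = 1209 kg/m³
  CFRP laminate: M = 7.21×10⁻³
  alumina ceramic: M = 4.97×10⁻³
  borosilicate glass: M = 3.66×10⁻³
  concrete: M = 2.41×10⁻³
  commercially pure titanium: M = 2.32×10⁻³
  epoxy: M = 1.48×10⁻³
  nylon: M = 1.41×10⁻³
Highest index: CFRP laminate.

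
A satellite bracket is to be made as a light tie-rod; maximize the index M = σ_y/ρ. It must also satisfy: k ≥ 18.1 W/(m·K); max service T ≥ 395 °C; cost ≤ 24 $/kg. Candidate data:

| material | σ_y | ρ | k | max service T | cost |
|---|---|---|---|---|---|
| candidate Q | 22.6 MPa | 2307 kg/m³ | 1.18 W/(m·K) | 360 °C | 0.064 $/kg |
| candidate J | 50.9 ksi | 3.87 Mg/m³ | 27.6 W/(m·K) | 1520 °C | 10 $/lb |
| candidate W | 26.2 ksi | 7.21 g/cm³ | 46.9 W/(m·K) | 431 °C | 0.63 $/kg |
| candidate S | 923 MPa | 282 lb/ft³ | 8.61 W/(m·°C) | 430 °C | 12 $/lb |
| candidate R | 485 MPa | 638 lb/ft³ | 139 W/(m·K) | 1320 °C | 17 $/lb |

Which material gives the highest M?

candidate J

Screen on constraints: k ≥ 18.1 W/(m·K); max service T ≥ 395 °C; cost ≤ 24 $/kg. Survivors: candidate J, candidate W.
Convert each candidate to consistent units, then evaluate M:
  candidate J: σ_y = 350.9 MPa, ρ = 3870 kg/m³
  candidate W: σ_y = 180.6 MPa, ρ = 7210 kg/m³
  candidate J: M = 90.7 kN·m/kg
  candidate W: M = 25.1 kN·m/kg
Candidate J ranks first.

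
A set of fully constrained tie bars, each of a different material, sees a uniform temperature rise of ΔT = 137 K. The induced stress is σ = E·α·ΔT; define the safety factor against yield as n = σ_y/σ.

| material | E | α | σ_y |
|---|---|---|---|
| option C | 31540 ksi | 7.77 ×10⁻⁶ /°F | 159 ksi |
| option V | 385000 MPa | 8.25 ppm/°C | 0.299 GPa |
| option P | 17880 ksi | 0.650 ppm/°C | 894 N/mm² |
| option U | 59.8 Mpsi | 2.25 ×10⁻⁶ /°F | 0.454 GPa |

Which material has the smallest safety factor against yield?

In consistent units (E in GPa, α in ×10⁻⁶/K, σ_y in MPa):
  option C: E = 217.5, α = 14.0, σ_y = 1096 → σ = 417 MPa, n = 2.63
  option V: E = 385.0, α = 8.25, σ_y = 299.0 → σ = 435 MPa, n = 0.687
  option P: E = 123.3, α = 0.650, σ_y = 894.0 → σ = 11.0 MPa, n = 81.4
  option U: E = 412.3, α = 4.05, σ_y = 454.0 → σ = 229 MPa, n = 1.98
Option V has the lowest safety factor, n = 0.687.

option V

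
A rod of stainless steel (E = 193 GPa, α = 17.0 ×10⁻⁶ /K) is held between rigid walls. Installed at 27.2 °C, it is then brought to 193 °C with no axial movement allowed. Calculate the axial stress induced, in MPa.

544 MPa

ΔT = 165.8 K. Constrained thermal stress σ = E·α·ΔT = 193.0×10³ MPa × 17.0×10⁻⁶ × 165.8 = 544 MPa (compressive).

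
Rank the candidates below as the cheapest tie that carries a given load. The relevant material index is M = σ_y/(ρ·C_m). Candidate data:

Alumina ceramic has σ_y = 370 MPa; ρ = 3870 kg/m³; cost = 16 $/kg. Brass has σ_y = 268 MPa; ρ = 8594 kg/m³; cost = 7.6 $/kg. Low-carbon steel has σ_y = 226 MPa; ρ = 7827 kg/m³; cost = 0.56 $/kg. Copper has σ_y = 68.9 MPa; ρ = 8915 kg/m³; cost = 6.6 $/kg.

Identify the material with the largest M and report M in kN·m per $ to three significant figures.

low-carbon steel, M = 51.6 kN·m per $

Computing M directly (units already consistent):
  low-carbon steel: M = 51.6 kN·m per $
  alumina ceramic: M = 5.98 kN·m per $
  brass: M = 4.10 kN·m per $
  copper: M = 1.17 kN·m per $
The maximum is for low-carbon steel.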